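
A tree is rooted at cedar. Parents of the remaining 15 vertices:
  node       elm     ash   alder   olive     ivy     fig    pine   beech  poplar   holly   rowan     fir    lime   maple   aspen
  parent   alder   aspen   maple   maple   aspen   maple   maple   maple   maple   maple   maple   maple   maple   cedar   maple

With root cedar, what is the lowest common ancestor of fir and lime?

maple

Ancestors of fir (toward the root): fir, maple, cedar.
Ancestors of lime: lime, maple, cedar.
The deepest node appearing in both lists is maple.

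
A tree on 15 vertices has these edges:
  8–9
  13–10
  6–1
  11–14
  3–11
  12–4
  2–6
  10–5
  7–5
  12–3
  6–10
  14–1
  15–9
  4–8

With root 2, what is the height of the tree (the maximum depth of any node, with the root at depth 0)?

10

The longest root-to-leaf path is 2–6–1–14–11–3–12–4–8–9–15 (10 edges).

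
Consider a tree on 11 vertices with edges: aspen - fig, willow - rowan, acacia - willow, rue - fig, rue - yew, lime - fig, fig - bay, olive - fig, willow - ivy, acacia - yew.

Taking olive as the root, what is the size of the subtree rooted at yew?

5

yew's subtree: {yew, acacia, willow, rowan, ivy}, size 5.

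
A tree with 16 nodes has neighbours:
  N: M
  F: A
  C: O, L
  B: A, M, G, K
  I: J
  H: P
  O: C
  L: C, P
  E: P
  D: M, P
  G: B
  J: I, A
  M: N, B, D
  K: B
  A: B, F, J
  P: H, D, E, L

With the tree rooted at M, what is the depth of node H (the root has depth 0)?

3

M – D – P – H — 3 edges.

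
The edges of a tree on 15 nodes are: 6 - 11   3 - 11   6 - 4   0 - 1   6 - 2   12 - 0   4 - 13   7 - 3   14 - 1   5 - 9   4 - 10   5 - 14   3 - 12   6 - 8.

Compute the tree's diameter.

Starting from 9, a farthest node is 13 at distance 10.
One longest path: 9-5-14-1-0-12-3-11-6-4-13.
So the diameter is 10.

10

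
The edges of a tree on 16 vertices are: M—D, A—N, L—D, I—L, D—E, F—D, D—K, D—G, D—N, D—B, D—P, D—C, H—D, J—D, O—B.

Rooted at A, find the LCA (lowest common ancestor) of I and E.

D

I's ancestor chain is I, L, D, N, A and E's is E, D, N, A; they first meet at D.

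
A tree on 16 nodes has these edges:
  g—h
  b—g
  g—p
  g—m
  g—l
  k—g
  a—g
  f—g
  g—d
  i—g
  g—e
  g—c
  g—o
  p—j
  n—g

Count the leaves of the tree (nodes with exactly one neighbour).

14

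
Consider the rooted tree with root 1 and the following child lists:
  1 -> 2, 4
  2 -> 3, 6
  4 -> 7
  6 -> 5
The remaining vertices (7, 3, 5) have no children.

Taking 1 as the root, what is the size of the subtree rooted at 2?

2's subtree: {2, 3, 6, 5}, size 4.

4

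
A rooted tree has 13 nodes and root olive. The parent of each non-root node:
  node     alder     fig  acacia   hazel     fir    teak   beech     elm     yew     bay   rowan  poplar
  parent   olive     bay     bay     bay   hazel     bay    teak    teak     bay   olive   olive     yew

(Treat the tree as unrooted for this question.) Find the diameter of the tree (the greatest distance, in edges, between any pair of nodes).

4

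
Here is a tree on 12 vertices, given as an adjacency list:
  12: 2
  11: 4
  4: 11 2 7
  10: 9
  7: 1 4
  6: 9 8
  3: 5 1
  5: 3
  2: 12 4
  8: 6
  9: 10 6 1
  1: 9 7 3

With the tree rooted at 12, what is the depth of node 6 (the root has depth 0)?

12 – 2 – 4 – 7 – 1 – 9 – 6 — 6 edges.

6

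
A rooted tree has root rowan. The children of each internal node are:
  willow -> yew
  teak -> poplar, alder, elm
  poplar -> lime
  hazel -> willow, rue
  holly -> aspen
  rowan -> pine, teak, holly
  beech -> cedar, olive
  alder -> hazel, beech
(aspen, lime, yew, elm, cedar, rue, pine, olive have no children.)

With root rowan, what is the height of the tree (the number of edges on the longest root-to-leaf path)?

A deepest node is yew, reached by rowan → teak → alder → hazel → willow → yew.
That path has 5 edges, so the height is 5.

5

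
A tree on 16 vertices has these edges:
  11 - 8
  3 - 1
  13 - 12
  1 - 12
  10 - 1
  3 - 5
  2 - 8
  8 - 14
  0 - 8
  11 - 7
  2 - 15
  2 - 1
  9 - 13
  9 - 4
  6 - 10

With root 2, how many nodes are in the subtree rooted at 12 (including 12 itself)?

4

12's subtree: {12, 13, 9, 4}, size 4.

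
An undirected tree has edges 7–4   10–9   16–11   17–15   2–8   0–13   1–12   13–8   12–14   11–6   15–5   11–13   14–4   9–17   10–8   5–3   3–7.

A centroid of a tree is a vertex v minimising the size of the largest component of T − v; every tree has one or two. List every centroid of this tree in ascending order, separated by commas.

9, 17

Removing 9 splits the tree into components of sizes 9, 8; the largest is 9 ≤ ⌊18/2⌋ = 9.
Its neighbour 17 also leaves a largest component of size 9, so both are centroids.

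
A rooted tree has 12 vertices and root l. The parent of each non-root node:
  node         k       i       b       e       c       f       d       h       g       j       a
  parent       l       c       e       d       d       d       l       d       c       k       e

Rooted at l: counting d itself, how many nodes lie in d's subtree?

9

d's subtree: {d, h, e, c, f, b, a, i, g}, size 9.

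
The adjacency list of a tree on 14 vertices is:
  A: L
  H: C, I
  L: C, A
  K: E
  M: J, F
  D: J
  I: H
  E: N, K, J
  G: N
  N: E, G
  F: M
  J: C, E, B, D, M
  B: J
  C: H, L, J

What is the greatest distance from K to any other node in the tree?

5

A farthest node from K is I (A also at distance 5).
The path K–E–J–C–H–I has 5 edges.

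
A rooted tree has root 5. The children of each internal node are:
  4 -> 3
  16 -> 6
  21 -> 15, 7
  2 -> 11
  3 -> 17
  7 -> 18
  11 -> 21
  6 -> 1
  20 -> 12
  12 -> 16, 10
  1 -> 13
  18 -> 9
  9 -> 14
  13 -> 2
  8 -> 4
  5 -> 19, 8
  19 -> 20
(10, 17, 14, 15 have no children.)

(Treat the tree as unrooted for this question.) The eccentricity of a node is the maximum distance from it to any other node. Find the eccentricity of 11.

Distances from 11 peak at 13, attained at 17.
11 – 2 – 13 – 1 – 6 – 16 – 12 – 20 – 19 – 5 – 8 – 4 – 3 – 17

13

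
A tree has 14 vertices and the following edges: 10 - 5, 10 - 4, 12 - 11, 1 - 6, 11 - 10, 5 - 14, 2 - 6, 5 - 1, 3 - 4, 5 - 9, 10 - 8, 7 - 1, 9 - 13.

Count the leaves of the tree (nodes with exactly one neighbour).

7

Exactly 7 nodes have a single neighbour: 2, 3, 7, 8, 12, 13, 14.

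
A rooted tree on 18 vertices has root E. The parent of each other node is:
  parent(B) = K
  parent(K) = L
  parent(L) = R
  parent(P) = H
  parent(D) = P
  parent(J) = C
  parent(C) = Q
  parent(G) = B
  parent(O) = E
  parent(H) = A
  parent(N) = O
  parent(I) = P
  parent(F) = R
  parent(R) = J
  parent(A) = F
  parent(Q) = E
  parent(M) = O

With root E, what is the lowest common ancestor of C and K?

Path C→root: C Q E; path K→root: K L R J C Q E.
First common node: C.

C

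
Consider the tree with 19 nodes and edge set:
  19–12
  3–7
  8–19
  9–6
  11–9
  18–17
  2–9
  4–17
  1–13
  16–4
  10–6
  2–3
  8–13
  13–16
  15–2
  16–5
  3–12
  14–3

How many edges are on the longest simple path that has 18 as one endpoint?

12

Distances from 18 peak at 12, attained at 10.
18 – 17 – 4 – 16 – 13 – 8 – 19 – 12 – 3 – 2 – 9 – 6 – 10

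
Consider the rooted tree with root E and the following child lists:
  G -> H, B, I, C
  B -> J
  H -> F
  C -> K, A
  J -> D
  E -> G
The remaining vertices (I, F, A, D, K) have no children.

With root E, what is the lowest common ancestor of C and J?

G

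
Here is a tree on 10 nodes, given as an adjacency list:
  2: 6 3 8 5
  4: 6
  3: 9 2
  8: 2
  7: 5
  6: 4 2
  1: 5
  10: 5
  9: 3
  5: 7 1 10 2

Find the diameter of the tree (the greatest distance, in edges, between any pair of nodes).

Starting from 1, a farthest node is 4 at distance 4.
One longest path: 1-5-2-6-4.
So the diameter is 4.

4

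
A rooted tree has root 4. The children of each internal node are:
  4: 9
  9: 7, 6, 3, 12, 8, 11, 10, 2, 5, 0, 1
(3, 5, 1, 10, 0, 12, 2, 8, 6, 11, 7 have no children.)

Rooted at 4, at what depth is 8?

2

Path from 4 to 8: 4–9–8, which has 2 edges.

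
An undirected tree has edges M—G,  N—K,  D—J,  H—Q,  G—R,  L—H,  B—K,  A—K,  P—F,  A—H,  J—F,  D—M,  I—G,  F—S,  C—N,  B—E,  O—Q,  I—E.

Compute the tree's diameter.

13

BFS from S reaches O last, at distance 13; BFS from O confirms no node is farther.
Path: S–F–J–D–M–G–I–E–B–K–A–H–Q–O.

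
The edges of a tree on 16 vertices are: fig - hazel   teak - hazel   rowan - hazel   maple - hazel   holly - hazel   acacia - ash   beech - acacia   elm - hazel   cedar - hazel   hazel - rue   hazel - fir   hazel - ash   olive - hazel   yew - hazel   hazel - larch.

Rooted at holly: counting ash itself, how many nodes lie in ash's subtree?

ash's subtree: {ash, acacia, beech}, size 3.

3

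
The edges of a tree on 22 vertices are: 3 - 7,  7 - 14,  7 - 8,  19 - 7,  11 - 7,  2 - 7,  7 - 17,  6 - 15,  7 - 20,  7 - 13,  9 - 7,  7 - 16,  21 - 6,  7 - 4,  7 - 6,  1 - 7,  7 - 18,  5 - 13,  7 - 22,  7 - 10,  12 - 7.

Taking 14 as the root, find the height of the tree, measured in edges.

The longest root-to-leaf path is 14 – 7 – 6 – 21 (3 edges).

3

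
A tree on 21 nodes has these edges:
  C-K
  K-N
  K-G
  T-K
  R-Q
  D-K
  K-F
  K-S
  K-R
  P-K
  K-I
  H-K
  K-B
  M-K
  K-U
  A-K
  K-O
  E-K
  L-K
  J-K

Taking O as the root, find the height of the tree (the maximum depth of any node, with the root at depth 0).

Q sits deepest: O → K → R → Q — 3 edges from the root.

3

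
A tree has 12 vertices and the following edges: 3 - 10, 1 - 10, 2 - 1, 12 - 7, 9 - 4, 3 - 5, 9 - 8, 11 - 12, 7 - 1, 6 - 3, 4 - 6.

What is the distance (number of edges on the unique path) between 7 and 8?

7

The path is 7–1–10–3–6–4–9–8, which has 7 edges.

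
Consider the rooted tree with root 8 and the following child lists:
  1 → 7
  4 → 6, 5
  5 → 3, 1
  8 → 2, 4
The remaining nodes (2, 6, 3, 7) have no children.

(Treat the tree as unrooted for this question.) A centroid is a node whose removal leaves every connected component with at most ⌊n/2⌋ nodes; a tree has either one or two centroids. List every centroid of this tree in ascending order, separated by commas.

4, 5

If 5 is removed the pieces have sizes 4, 2, 1, all ≤ ⌊8/2⌋ = 4.
4 is adjacent to 5 and is also a centroid (the largest component after removing it is likewise 4).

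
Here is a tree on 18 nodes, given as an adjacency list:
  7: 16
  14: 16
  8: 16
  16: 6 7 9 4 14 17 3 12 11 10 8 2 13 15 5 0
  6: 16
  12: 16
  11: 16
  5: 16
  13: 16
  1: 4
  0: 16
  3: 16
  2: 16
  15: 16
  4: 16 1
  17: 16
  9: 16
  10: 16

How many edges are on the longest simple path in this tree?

3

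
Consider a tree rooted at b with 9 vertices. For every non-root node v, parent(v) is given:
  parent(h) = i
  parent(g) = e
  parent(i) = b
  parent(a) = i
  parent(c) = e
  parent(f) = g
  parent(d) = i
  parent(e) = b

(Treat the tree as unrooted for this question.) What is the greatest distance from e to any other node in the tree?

A farthest node from e is h (a, d also at distance 3).
The path e – b – i – h has 3 edges.

3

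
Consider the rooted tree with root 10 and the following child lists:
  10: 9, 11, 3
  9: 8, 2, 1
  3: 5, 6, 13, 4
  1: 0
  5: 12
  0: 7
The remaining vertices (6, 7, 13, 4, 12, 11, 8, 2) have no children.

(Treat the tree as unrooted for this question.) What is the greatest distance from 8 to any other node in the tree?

5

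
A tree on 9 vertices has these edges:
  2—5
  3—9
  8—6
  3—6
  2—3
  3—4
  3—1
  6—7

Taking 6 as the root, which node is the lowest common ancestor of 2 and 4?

3

Path 2→root: 2 3 6; path 4→root: 4 3 6.
First common node: 3.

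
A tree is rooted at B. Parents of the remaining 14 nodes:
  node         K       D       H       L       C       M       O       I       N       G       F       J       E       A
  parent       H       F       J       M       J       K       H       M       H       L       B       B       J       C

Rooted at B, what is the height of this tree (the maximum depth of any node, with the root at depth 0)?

6

G sits deepest: B-J-H-K-M-L-G — 6 edges from the root.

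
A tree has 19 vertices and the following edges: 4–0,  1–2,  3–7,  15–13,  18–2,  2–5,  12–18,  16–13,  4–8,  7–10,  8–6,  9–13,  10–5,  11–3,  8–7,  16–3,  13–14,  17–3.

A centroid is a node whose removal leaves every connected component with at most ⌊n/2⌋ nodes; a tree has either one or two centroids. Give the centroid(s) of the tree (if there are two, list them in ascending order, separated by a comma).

7

Removing 7 splits the tree into components of sizes 8, 6, 4; the largest is 8 ≤ ⌊19/2⌋ = 9.
Every other node leaves some component of size > 9, so the centroid is unique.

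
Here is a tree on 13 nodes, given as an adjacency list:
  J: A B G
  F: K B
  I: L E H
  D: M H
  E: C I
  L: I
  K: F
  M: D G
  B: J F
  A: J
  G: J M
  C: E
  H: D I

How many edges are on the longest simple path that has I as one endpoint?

8

Distances from I peak at 8, attained at K.
I – H – D – M – G – J – B – F – K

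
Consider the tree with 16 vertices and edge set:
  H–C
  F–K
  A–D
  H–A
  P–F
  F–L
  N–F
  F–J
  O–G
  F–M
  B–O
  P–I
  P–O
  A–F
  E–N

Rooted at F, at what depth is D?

Climbing from D to the root: D – A – F. That's 2 steps.

2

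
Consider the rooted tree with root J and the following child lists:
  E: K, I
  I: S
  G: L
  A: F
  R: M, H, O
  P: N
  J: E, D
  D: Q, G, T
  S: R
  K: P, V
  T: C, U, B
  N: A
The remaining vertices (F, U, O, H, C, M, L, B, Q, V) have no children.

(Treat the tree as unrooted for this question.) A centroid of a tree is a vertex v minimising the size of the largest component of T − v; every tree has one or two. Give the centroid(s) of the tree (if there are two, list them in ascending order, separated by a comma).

E

If E is removed the pieces have sizes 9, 6, 6, all ≤ ⌊22/2⌋ = 11.
Every other node leaves some component of size > 11, so the centroid is unique.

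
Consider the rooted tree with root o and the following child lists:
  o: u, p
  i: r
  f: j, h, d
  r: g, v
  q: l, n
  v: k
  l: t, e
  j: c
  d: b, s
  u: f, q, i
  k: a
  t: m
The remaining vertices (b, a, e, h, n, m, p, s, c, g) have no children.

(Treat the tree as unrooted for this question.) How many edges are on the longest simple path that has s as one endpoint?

8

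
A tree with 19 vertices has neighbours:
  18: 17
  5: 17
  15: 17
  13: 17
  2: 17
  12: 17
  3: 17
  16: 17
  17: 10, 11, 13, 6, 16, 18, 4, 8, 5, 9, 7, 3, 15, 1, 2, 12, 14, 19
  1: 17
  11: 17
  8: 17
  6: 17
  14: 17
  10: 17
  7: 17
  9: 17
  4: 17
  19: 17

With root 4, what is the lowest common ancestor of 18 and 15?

17

18's ancestor chain is 18, 17, 4 and 15's is 15, 17, 4; they first meet at 17.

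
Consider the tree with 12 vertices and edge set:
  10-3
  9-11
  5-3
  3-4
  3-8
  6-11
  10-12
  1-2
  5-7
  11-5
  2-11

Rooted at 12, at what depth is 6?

Path from 12 to 6: 12 – 10 – 3 – 5 – 11 – 6, which has 5 edges.

5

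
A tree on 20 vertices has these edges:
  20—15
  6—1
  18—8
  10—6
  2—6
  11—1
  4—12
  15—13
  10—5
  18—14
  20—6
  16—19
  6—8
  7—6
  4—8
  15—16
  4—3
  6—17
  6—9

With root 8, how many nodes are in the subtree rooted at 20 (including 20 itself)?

5

Descendants of 20 (including itself): 20, 15, 13, 16, 19. That's 5.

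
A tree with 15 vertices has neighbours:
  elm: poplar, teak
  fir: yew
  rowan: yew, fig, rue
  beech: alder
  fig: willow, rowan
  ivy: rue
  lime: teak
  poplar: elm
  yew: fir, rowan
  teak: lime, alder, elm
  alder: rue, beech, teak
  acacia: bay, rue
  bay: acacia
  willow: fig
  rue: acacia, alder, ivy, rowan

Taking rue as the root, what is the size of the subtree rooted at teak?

4

Descendants of teak (including itself): teak, elm, lime, poplar. That's 4.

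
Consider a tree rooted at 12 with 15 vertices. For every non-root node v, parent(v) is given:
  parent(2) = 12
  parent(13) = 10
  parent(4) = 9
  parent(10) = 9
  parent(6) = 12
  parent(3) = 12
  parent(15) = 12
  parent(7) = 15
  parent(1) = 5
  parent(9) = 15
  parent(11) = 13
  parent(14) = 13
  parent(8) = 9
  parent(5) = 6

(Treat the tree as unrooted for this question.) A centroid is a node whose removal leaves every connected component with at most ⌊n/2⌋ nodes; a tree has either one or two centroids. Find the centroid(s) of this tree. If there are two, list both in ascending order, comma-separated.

Delete 15: the remaining components have sizes 7, 6, 1. Max 7 ≤ 7, so 15 is a centroid.
Every other node leaves some component of size > 7, so the centroid is unique.

15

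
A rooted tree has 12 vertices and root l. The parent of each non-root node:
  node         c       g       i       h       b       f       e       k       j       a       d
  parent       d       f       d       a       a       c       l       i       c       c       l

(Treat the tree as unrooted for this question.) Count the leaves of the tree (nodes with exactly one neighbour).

6

Exactly 6 nodes have a single neighbour: b, e, g, h, j, k.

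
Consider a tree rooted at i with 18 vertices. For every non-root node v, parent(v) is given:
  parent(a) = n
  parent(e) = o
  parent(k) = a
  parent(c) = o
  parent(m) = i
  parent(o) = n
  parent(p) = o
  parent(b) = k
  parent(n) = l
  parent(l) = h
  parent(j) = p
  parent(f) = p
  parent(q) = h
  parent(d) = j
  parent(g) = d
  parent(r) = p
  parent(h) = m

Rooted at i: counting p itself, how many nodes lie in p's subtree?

6

p's subtree: {p, j, r, f, d, g}, size 6.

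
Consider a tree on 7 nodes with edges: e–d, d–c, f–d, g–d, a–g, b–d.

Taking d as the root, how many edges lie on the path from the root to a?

2

d – g – a — 2 edges.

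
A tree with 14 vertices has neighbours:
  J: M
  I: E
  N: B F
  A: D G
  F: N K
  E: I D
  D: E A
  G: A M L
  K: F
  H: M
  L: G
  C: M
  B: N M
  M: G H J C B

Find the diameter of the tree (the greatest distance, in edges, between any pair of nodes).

9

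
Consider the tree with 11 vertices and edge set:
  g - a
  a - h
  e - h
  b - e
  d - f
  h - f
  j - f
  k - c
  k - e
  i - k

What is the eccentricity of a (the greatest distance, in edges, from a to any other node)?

4

Distances from a peak at 4, attained at c (i also at distance 4).
a – h – e – k – c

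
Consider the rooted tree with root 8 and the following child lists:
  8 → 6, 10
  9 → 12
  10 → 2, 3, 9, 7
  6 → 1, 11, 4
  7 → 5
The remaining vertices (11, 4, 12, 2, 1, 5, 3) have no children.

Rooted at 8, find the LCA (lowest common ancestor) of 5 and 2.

Ancestors of 5 (toward the root): 5, 7, 10, 8.
Ancestors of 2: 2, 10, 8.
The deepest node appearing in both lists is 10.

10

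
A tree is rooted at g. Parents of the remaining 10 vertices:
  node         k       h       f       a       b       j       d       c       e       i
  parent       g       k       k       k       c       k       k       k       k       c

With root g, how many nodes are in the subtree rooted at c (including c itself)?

3

c's subtree: {c, i, b}, size 3.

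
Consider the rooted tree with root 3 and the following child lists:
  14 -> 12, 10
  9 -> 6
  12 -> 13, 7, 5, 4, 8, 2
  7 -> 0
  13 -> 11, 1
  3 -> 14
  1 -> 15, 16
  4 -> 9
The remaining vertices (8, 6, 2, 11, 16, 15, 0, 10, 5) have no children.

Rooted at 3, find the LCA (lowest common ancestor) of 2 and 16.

12

2's ancestor chain is 2, 12, 14, 3 and 16's is 16, 1, 13, 12, 14, 3; they first meet at 12.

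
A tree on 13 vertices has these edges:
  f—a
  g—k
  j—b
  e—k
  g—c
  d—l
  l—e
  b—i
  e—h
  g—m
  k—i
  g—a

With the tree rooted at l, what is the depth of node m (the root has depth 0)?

4

Path from l to m: l → e → k → g → m, which has 4 edges.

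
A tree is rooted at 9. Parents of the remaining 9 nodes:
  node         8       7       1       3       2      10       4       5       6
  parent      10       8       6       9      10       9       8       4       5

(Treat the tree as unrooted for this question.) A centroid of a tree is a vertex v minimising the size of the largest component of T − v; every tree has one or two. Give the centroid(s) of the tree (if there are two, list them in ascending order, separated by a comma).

8

Delete 8: the remaining components have sizes 4, 4, 1. Max 4 ≤ 5, so 8 is a centroid.
Every other node leaves some component of size > 5, so the centroid is unique.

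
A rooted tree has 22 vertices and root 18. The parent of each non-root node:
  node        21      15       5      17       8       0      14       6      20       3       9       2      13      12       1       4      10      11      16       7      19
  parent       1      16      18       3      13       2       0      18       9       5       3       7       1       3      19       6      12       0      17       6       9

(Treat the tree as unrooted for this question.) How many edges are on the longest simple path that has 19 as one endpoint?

9

The node farthest from 19 is 14 (11 also at distance 9), via 19–9–3–5–18–6–7–2–0–14 — 9 edges.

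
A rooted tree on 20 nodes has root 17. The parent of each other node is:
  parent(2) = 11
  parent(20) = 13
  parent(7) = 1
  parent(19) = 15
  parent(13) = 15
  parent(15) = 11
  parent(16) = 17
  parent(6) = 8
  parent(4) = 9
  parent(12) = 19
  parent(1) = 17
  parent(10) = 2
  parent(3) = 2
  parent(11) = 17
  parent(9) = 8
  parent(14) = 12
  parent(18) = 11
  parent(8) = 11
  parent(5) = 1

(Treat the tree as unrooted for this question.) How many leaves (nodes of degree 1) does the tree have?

Exactly 10 nodes have a single neighbour: 3, 4, 5, 6, 7, 10, 14, 16, 18, 20.

10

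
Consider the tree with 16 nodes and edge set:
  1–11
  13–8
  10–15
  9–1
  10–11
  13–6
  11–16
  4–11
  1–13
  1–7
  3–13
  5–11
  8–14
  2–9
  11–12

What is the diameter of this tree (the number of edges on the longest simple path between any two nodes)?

6

A longest path is 15 – 10 – 11 – 1 – 13 – 8 – 14, with 6 edges.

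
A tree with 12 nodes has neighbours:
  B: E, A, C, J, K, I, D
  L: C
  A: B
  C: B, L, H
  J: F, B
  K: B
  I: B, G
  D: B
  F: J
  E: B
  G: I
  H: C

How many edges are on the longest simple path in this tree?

4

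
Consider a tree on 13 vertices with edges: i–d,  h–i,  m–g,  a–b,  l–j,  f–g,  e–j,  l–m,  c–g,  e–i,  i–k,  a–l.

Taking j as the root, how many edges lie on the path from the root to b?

3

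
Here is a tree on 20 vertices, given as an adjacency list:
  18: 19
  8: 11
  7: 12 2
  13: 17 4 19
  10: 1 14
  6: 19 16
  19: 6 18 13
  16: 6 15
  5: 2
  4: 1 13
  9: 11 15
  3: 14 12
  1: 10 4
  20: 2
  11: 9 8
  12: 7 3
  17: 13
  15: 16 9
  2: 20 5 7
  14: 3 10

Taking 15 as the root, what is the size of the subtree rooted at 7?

4

Descendants of 7 (including itself): 7, 2, 20, 5. That's 4.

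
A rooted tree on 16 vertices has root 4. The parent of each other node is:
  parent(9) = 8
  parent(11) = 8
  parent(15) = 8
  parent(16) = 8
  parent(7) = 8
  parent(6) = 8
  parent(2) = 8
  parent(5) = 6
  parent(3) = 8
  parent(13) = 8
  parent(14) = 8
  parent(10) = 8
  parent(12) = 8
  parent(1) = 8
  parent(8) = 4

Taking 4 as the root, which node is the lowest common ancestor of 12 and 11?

8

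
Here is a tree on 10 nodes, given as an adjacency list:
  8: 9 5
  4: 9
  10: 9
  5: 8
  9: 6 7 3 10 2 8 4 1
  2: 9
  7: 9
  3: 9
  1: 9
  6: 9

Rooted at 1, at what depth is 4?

2

Path from 1 to 4: 1–9–4, which has 2 edges.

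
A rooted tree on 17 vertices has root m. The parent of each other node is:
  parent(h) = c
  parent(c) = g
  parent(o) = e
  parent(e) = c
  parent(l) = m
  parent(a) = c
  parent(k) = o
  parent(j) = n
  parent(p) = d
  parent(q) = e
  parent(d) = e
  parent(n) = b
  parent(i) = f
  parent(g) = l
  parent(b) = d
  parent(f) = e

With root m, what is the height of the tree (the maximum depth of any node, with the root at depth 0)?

8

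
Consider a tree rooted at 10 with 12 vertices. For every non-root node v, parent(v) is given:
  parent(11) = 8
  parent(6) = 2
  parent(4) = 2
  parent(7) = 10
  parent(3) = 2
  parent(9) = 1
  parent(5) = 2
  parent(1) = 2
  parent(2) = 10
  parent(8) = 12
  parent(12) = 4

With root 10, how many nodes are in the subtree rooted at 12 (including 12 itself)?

3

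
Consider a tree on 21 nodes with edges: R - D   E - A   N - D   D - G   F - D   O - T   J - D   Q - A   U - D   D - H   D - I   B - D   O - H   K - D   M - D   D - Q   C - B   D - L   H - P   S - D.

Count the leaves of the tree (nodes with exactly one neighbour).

15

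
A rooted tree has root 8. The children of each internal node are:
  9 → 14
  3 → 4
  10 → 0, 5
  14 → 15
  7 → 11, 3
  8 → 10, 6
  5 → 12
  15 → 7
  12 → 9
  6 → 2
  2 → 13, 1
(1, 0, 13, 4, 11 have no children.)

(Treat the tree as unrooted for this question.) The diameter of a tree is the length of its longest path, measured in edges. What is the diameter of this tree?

Starting from 4, a farthest node is 1 at distance 12.
One longest path: 4–3–7–15–14–9–12–5–10–8–6–2–1.
So the diameter is 12.

12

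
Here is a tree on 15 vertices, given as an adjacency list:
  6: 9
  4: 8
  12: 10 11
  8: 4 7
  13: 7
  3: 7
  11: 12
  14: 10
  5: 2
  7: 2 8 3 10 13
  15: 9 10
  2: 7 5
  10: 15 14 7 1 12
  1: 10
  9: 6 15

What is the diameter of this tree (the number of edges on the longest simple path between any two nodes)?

6

Starting from 4, a farthest node is 6 at distance 6.
One longest path: 4-8-7-10-15-9-6.
So the diameter is 6.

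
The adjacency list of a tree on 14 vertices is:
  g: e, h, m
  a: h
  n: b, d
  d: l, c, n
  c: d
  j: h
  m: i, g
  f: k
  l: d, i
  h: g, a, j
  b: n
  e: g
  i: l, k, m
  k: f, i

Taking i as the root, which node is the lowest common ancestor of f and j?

f's ancestor chain is f, k, i and j's is j, h, g, m, i; they first meet at i.

i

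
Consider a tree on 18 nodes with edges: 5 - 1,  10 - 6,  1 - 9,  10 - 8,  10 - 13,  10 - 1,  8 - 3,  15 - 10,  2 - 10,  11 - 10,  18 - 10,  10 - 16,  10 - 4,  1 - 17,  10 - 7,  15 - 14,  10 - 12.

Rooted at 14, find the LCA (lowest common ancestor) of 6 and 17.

10

Ancestors of 6 (toward the root): 6, 10, 15, 14.
Ancestors of 17: 17, 1, 10, 15, 14.
The deepest node appearing in both lists is 10.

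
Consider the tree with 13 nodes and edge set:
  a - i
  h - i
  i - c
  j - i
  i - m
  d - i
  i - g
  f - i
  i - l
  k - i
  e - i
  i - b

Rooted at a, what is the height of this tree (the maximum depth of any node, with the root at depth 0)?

A deepest node is b, reached by a → i → b.
That path has 2 edges, so the height is 2.

2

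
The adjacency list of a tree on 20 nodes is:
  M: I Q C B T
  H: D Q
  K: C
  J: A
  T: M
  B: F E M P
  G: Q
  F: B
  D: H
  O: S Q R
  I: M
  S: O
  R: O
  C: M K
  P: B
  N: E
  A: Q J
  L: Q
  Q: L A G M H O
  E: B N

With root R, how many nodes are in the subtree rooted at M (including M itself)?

Descendants of M (including itself): M, C, B, T, I, K, P, E, F, N. That's 10.

10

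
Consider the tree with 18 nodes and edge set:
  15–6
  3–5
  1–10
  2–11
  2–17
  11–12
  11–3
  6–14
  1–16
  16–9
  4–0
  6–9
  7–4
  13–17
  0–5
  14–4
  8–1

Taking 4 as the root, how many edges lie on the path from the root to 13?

Climbing from 13 to the root: 13 → 17 → 2 → 11 → 3 → 5 → 0 → 4. That's 7 steps.

7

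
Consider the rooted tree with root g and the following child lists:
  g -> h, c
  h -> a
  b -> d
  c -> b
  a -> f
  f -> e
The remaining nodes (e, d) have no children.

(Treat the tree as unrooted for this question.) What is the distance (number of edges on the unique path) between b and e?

6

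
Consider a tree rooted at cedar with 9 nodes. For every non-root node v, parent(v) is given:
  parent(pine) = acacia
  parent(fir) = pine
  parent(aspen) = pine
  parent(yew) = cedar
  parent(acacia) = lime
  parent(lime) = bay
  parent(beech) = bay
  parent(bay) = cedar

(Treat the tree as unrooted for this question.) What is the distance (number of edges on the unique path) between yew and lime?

yew – cedar – bay – lime: 3 edges.

3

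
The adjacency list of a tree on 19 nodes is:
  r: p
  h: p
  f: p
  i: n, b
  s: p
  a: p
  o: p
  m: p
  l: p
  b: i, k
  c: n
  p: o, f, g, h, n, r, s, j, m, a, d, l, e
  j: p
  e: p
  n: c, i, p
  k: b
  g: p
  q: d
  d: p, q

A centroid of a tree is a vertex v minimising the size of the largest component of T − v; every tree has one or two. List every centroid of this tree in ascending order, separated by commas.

If p is removed the pieces have sizes 5, 2, 1, 1, 1, 1, 1, 1, 1, 1, 1, 1, 1, all ≤ ⌊19/2⌋ = 9.
Every other node leaves some component of size > 9, so the centroid is unique.

p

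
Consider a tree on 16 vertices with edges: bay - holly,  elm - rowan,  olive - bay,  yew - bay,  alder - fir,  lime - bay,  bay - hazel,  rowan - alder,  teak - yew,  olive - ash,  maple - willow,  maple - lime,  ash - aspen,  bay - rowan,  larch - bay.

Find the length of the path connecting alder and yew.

Walking from alder: alder - rowan - bay - yew. Length 3.

3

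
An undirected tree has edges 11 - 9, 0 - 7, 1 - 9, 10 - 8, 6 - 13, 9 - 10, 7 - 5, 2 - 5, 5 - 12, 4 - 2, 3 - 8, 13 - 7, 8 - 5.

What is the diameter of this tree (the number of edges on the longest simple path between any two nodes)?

7

BFS from 6 reaches 11 last, at distance 7; BFS from 11 confirms no node is farther.
Path: 6–13–7–5–8–10–9–11.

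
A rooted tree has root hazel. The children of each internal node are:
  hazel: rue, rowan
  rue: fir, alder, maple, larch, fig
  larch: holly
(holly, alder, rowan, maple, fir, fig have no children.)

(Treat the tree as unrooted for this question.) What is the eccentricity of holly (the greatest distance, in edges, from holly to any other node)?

The node farthest from holly is rowan, via holly – larch – rue – hazel – rowan — 4 edges.

4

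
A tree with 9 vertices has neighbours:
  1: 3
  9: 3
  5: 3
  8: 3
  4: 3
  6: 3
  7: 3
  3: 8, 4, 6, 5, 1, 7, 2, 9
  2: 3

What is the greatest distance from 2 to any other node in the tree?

The node farthest from 2 is 8 (4, 5, 9, 1, 6, 7 also at distance 2), via 2-3-8 — 2 edges.

2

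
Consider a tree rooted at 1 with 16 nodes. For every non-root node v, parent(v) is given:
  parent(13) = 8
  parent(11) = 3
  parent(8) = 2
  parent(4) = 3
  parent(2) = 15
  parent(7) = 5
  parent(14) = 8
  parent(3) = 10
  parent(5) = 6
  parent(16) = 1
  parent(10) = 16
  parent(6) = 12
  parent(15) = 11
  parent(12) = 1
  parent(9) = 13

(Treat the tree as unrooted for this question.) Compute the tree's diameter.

13

A longest path is 9 - 13 - 8 - 2 - 15 - 11 - 3 - 10 - 16 - 1 - 12 - 6 - 5 - 7, with 13 edges.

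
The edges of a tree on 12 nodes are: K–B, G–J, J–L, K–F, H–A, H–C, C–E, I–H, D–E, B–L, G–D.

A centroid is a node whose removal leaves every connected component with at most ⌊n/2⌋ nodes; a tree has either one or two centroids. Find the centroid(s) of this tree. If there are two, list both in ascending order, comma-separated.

D, G

If D is removed the pieces have sizes 6, 5, all ≤ ⌊12/2⌋ = 6.
Its neighbour G also leaves a largest component of size 6, so both are centroids.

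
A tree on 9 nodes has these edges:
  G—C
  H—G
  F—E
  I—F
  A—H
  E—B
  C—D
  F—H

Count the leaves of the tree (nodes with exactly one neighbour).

4

Exactly 4 nodes have a single neighbour: A, B, D, I.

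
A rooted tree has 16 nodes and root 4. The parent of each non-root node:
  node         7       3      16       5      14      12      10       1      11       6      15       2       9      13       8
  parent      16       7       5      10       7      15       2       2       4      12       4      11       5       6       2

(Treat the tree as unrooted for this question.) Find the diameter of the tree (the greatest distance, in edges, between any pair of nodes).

11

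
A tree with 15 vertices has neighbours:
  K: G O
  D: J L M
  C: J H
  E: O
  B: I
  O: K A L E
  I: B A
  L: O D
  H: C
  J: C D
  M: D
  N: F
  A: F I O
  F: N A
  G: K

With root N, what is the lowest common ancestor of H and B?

A

H's ancestor chain is H, C, J, D, L, O, A, F, N and B's is B, I, A, F, N; they first meet at A.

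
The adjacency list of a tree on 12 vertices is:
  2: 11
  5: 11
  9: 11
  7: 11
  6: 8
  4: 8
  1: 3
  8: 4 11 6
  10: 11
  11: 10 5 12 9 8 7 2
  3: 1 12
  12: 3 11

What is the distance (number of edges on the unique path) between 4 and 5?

The path is 4 – 8 – 11 – 5, which has 3 edges.

3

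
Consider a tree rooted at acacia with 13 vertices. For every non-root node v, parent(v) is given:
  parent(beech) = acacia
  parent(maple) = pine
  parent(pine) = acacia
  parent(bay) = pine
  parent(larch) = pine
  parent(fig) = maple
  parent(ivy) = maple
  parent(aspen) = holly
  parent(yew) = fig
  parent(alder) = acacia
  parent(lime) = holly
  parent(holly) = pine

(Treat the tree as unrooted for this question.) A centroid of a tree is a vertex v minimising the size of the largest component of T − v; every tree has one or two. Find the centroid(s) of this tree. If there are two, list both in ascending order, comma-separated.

pine

Removing pine splits the tree into components of sizes 4, 3, 3, 1, 1; the largest is 4 ≤ ⌊13/2⌋ = 6.
No neighbour of pine does as well, so pine is the unique centroid.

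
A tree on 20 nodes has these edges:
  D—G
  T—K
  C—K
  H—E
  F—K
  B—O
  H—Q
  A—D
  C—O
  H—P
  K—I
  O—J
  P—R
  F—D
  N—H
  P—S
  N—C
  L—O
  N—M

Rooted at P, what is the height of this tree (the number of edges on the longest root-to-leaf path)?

A deepest node is G, reached by P → H → N → C → K → F → D → G.
That path has 7 edges, so the height is 7.

7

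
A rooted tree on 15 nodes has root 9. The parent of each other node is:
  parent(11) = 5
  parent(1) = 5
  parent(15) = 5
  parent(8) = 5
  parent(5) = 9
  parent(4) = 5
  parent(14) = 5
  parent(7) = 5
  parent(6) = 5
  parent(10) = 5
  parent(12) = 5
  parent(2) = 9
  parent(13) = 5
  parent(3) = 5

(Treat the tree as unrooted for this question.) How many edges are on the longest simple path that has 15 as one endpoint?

3

Distances from 15 peak at 3, attained at 2.
15–5–9–2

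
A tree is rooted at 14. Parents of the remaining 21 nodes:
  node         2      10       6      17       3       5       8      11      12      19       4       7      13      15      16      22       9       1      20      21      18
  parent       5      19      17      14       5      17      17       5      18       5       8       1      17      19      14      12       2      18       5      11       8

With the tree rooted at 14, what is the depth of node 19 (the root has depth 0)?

Climbing from 19 to the root: 19 → 5 → 17 → 14. That's 3 steps.

3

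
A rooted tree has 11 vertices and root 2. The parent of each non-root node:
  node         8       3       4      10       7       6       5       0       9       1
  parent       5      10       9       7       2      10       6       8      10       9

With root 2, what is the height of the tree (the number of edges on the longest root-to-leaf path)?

6

0 sits deepest: 2 → 7 → 10 → 6 → 5 → 8 → 0 — 6 edges from the root.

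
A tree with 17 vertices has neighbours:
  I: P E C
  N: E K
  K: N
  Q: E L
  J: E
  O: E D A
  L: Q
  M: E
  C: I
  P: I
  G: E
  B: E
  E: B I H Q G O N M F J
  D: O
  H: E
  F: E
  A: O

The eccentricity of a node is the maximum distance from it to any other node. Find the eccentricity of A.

The node farthest from A is P (K, L, C also at distance 4), via A – O – E – I – P — 4 edges.

4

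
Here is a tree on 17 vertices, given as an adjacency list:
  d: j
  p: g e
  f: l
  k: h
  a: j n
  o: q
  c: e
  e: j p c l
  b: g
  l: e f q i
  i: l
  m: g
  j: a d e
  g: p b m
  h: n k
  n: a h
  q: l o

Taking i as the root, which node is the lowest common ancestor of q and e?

l

q's ancestor chain is q, l, i and e's is e, l, i; they first meet at l.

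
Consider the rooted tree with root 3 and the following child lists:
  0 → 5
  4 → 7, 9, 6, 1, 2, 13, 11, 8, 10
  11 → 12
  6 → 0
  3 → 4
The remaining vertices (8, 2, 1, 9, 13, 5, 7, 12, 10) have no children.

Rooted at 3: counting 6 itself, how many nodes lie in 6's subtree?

3

6's subtree: {6, 0, 5}, size 3.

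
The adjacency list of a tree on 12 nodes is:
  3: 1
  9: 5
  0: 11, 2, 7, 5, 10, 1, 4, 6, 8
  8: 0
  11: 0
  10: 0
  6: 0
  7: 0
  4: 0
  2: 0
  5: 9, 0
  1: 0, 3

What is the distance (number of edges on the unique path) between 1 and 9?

3

1 - 0 - 5 - 9: 3 edges.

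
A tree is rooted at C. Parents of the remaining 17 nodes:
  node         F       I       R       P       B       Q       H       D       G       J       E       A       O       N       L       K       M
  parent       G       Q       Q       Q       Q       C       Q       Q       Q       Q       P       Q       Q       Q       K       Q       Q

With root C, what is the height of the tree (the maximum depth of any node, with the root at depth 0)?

3

A deepest node is E, reached by C → Q → P → E.
That path has 3 edges, so the height is 3.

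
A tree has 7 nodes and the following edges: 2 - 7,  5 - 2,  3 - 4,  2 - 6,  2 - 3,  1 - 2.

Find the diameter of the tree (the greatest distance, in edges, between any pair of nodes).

3

BFS from 4 reaches 5 last, at distance 3; BFS from 5 confirms no node is farther.
Path: 4 - 3 - 2 - 5.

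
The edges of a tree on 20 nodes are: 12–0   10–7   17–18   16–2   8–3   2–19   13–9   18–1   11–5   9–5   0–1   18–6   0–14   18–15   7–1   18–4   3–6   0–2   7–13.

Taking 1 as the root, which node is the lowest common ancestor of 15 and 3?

15's ancestor chain is 15, 18, 1 and 3's is 3, 6, 18, 1; they first meet at 18.

18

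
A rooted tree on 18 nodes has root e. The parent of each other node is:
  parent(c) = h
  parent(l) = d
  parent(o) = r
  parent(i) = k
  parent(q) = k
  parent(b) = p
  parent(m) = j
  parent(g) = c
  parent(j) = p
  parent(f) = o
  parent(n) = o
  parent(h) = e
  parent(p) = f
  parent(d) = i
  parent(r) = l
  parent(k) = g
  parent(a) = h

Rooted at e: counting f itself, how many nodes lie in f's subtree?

f's subtree: {f, p, j, b, m}, size 5.

5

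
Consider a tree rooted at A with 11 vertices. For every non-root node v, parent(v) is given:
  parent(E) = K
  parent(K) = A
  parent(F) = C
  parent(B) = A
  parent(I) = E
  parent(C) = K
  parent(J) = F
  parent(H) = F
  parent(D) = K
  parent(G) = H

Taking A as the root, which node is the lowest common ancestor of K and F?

K

Path K→root: K A; path F→root: F C K A.
First common node: K.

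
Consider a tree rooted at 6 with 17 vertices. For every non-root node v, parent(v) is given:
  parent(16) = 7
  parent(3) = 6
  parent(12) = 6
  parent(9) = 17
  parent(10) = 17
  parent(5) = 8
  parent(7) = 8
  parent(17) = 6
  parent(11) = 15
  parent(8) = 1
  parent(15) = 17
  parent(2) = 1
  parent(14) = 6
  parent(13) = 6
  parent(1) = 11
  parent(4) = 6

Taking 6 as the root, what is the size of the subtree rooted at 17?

Descendants of 17 (including itself): 17, 15, 9, 10, 11, 1, 8, 2, 7, 5, 16. That's 11.

11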